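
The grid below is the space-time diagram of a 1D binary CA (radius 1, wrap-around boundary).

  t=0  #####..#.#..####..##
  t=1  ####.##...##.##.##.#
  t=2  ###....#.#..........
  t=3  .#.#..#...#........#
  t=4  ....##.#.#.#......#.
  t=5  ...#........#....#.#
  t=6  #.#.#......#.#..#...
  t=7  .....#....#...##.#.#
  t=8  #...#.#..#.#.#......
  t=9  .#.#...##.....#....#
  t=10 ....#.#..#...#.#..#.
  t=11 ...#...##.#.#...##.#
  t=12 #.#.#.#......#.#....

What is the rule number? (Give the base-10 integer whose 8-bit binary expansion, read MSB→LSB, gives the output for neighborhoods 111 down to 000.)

146

  [7] ### => #  t=0,i=0
  [6] ##. => .  t=0,i=4
  [5] #.# => .  t=0,i=8
  [4] #.. => #  t=0,i=5
  [3] .## => .  t=0,i=12
  [2] .#. => .  t=0,i=7
  [1] ..# => #  t=0,i=6
  [0] ... => .  t=1,i=8
  bits 10010010 = 146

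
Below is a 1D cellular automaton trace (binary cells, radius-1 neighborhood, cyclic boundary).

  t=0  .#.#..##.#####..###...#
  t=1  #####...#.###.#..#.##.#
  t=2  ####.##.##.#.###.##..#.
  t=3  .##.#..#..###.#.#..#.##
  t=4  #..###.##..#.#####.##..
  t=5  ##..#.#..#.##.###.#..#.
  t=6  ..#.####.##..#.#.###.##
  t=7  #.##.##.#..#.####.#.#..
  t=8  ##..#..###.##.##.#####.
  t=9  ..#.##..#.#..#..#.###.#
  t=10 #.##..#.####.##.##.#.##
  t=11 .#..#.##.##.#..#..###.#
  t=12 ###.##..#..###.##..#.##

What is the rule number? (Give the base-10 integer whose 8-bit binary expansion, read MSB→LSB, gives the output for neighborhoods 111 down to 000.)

  [7] ### => #  t=0,i=10
  [6] ##. => .  t=0,i=7
  [5] #.# => #  t=0,i=0
  [4] #.. => #  t=0,i=4
  [3] .## => .  t=0,i=6
  [2] .#. => #  t=0,i=1
  [1] ..# => .  t=0,i=5
  [0] ... => #  t=0,i=20
  bits 10110101 = 181

181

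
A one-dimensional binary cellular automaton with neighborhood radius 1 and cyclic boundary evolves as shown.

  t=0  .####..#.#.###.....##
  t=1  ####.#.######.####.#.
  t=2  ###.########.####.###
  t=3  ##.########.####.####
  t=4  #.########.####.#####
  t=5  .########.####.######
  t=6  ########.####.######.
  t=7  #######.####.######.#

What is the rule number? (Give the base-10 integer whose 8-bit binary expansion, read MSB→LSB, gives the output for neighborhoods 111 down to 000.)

  ###|#  b7=1 t=0,i=2
  ##.|.  b6=0 t=0,i=4
  #.#|#  b5=1 t=0,i=0
  #..|#  b4=1 t=0,i=5
  .##|#  b3=1 t=0,i=1
  .#.|#  b2=1 t=0,i=7
  ..#|.  b1=0 t=0,i=6
  ...|#  b0=1 t=0,i=15
  bits 10111101 = 189

189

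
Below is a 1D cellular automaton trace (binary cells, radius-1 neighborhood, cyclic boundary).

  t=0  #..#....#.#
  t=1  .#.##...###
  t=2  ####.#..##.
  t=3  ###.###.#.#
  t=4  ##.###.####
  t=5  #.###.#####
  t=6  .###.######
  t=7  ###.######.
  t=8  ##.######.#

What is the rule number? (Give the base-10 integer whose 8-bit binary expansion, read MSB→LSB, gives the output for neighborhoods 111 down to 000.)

  [7] ### => #  t=1,i=9
  [6] ##. => .  t=0,i=0
  [5] #.# => #  t=0,i=9
  [4] #.. => #  t=0,i=1
  [3] .## => #  t=0,i=10
  [2] .#. => #  t=0,i=3
  [1] ..# => .  t=0,i=2
  [0] ... => .  t=0,i=5
  bits 10111100 = 188

188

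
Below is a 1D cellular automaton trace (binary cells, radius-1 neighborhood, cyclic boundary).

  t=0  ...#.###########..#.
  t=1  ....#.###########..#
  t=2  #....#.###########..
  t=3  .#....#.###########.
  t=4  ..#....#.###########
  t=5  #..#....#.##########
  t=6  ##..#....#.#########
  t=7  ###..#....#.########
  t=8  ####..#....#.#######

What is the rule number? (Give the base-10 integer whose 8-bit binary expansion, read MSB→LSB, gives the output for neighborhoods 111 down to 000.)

  ###|#  b7=1 t=0,i=6
  ##.|#  b6=1 t=0,i=15
  #.#|#  b5=1 t=0,i=4
  #..|#  b4=1 t=0,i=16
  .##|.  b3=0 t=0,i=5
  .#.|.  b2=0 t=0,i=3
  ..#|.  b1=0 t=0,i=2
  ...|.  b0=0 t=0,i=0
  bits 11110000 = 240

240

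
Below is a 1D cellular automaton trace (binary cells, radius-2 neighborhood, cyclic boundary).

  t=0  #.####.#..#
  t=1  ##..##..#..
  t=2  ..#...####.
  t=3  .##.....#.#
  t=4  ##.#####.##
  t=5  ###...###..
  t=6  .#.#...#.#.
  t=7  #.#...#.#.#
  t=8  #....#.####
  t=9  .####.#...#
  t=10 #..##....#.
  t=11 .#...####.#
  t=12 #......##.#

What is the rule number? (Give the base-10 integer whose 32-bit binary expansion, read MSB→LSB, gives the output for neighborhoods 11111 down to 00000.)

1801809431

  [31] ##### => .  t=4,i=5
  [30] ####. => #  t=0,i=4
  [29] ###.# => #  t=0,i=5
  [28] ###.. => .  t=2,i=9
  [27] ##.## => #  t=0,i=1
  [26] ##.#. => .  t=0,i=6
  [25] ##..# => #  t=1,i=2
  [24] ##... => #  t=2,i=10
  [23] #.### => .  t=0,i=2
  [22] #.##. => #  t=3,i=1
  [21] #.#.# => #  t=3,i=10
  [20] #.#.. => .  t=0,i=7
  [19] #..## => .  t=0,i=9
  [18] #..#. => #  t=1,i=7
  [17] #...# => .  t=2,i=0
  [16] #.... => #  t=3,i=4
  [15] .#### => .  t=0,i=3
  [14] .###. => #  t=5,i=1
  [13] .##.# => #  t=0,i=0
  [12] .##.. => .  t=1,i=1
  [11] .#.## => #  t=3,i=0
  [10] .#.#. => #  t=3,i=9
  [9] .#..# => #  t=0,i=8
  [8] .#... => .  t=2,i=3
  [7] ..### => .  t=2,i=6
  [6] ..##. => .  t=0,i=10
  [5] ..#.# => .  t=3,i=8
  [4] ..#.. => #  t=1,i=8
  [3] ...## => .  t=2,i=5
  [2] ...#. => #  t=2,i=1
  [1] ....# => #  t=3,i=6
  [0] ..... => #  t=3,i=5
  bits 01101011011001010110111000010111 = 1801809431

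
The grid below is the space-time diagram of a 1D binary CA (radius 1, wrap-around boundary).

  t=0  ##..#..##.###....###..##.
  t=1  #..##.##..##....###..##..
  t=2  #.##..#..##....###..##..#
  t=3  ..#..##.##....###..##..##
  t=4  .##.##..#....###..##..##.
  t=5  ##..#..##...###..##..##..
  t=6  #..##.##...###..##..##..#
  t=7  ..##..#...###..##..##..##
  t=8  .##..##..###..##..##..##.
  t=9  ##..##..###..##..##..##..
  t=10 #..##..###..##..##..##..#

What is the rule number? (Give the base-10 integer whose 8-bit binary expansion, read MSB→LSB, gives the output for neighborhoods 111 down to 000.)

  ### -> #   bit 7 = 1  t=0,i=11
  ##. -> .   bit 6 = 0  t=0,i=1
  #.# -> .   bit 5 = 0  t=0,i=9
  #.. -> .   bit 4 = 0  t=0,i=2
  .## -> #   bit 3 = 1  t=0,i=0
  .#. -> #   bit 2 = 1  t=0,i=4
  ..# -> #   bit 1 = 1  t=0,i=3
  ... -> .   bit 0 = 0  t=0,i=14
  bits 10001110 = 142

142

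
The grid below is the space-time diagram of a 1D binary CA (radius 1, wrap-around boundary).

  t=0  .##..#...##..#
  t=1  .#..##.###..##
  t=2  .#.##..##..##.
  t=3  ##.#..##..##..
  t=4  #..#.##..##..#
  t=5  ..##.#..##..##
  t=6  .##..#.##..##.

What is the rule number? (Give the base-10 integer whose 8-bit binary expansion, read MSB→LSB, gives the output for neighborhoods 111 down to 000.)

143

  ###|#  b7=1 t=1,i=8
  ##.|.  b6=0 t=0,i=2
  #.#|.  b5=0 t=0,i=0
  #..|.  b4=0 t=0,i=3
  .##|#  b3=1 t=0,i=1
  .#.|#  b2=1 t=0,i=5
  ..#|#  b1=1 t=0,i=4
  ...|#  b0=1 t=0,i=7
  bits 10001111 = 143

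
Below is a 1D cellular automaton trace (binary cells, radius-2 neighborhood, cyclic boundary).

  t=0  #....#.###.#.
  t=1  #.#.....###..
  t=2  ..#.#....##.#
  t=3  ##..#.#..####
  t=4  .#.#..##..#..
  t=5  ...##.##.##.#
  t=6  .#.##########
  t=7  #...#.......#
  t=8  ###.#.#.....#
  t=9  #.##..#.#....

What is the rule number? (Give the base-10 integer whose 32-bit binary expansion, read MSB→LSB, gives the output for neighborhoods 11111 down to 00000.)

1029173840

  nb #####: next=.  (t=3,i=11, bit31=0)
  nb ####.: next=.  (t=3,i=0, bit30=0)
  nb ###.#: next=#  (t=0,i=9, bit29=1)
  nb ###..: next=#  (t=1,i=10, bit28=1)
  nb ##.##: next=#  (t=5,i=5, bit27=1)
  nb ##.#.: next=#  (t=0,i=10, bit26=1)
  nb ##..#: next=.  (t=1,i=11, bit25=0)
  nb ##...: next=#  (t=7,i=1, bit24=1)
  nb #.###: next=.  (t=0,i=7, bit23=0)
  nb #.##.: next=#  (t=5,i=6, bit22=1)
  nb #.#.#: next=.  (t=0,i=11, bit21=0)
  nb #.#..: next=#  (t=0,i=0, bit20=1)
  nb #..##: next=.  (t=3,i=8, bit19=0)
  nb #..#.: next=#  (t=1,i=12, bit18=1)
  nb #...#: next=#  (t=4,i=12, bit17=1)
  nb #....: next=#  (t=0,i=2, bit16=1)
  nb .####: next=#  (t=3,i=10, bit15=1)
  nb .###.: next=#  (t=0,i=8, bit14=1)
  nb .##.#: next=#  (t=2,i=10, bit13=1)
  nb .##..: next=#  (t=4,i=7, bit12=1)
  nb .#.##: next=.  (t=0,i=6, bit11=0)
  nb .#.#.: next=.  (t=0,i=12, bit10=0)
  nb .#..#: next=#  (t=2,i=0, bit9=1)
  nb .#...: next=.  (t=0,i=1, bit8=0)
  nb ..###: next=.  (t=1,i=8, bit7=0)
  nb ..##.: next=#  (t=2,i=9, bit6=1)
  nb ..#.#: next=.  (t=0,i=5, bit5=0)
  nb ..#..: next=#  (t=4,i=10, bit4=1)
  nb ...##: next=.  (t=1,i=7, bit3=0)
  nb ...#.: next=.  (t=0,i=4, bit2=0)
  nb ....#: next=.  (t=0,i=3, bit1=0)
  nb .....: next=.  (t=1,i=5, bit0=0)
  bits 00111101010101111111001001010000 = 1029173840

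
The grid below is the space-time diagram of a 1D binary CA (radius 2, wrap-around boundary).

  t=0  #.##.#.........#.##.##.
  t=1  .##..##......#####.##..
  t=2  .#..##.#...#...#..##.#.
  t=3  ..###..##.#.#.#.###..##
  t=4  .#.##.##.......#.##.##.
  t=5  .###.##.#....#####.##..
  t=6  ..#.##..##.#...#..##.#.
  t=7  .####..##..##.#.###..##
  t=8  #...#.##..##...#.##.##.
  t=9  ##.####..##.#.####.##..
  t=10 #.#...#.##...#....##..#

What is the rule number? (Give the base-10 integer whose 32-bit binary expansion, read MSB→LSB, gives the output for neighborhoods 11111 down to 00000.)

  ##### -> #   bit 31 = 1  t=1,i=15
  ####. -> .   bit 30 = 0  t=1,i=16
  ###.# -> .   bit 29 = 0  t=1,i=17
  ###.. -> #   bit 28 = 1  t=3,i=4
  ##.## -> #   bit 27 = 1  t=0,i=19
  ##.#. -> .   bit 26 = 0  t=0,i=4
  ##..# -> .   bit 25 = 0  t=1,i=3
  ##... -> #   bit 24 = 1  t=1,i=7
  #.### -> .   bit 23 = 0  t=3,i=16
  #.##. -> #   bit 22 = 1  t=0,i=2
  #.#.# -> .   bit 21 = 0  t=0,i=0
  #.#.. -> #   bit 20 = 1  t=0,i=5
  #..## -> #   bit 19 = 1  t=1,i=4
  #..#. -> .   bit 18 = 0  t=2,i=0
  #...# -> .   bit 17 = 0  t=1,i=22
  #.... -> .   bit 16 = 0  t=0,i=7
  .#### -> .   bit 15 = 0  t=1,i=14
  .###. -> #   bit 14 = 1  t=3,i=3
  .##.# -> .   bit 13 = 0  t=0,i=3
  .##.. -> .   bit 12 = 0  t=1,i=2
  .#.## -> #   bit 11 = 1  t=0,i=1
  .#.#. -> .   bit 10 = 0  t=3,i=11
  .#..# -> #   bit 9 = 1  t=2,i=2
  .#... -> #   bit 8 = 1  t=0,i=6
  ..### -> .   bit 7 = 0  t=1,i=13
  ..##. -> #   bit 6 = 1  t=1,i=1
  ..#.# -> #   bit 5 = 1  t=0,i=15
  ..#.. -> .   bit 4 = 0  t=2,i=1
  ...## -> .   bit 3 = 0  t=1,i=0
  ...#. -> #   bit 2 = 1  t=0,i=14
  ....# -> #   bit 1 = 1  t=0,i=13
  ..... -> .   bit 0 = 0  t=0,i=8
  bits 10011001010110000100101101100110 = 2572700518

2572700518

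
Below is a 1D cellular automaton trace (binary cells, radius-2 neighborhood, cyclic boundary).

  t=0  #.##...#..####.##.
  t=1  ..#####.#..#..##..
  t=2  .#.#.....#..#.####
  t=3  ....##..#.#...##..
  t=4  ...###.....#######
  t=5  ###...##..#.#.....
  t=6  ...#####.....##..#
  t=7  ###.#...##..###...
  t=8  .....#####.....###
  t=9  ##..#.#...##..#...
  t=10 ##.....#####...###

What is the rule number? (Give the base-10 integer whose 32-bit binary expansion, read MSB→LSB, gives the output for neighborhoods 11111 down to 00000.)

163812172

  nb #####: next=.  (t=1,i=4, bit31=0)
  nb ####.: next=.  (t=0,i=12, bit30=0)
  nb ###.#: next=.  (t=0,i=13, bit29=0)
  nb ###..: next=.  (t=4,i=5, bit28=0)
  nb ##.##: next=#  (t=0,i=14, bit27=1)
  nb ##.#.: next=.  (t=0,i=17, bit26=0)
  nb ##..#: next=.  (t=3,i=6, bit25=0)
  nb ##...: next=#  (t=0,i=4, bit24=1)
  nb #.###: next=#  (t=2,i=14, bit23=1)
  nb #.##.: next=#  (t=0,i=2, bit22=1)
  nb #.#.#: next=.  (t=0,i=0, bit21=0)
  nb #.#..: next=.  (t=1,i=8, bit20=0)
  nb #..##: next=.  (t=0,i=9, bit19=0)
  nb #..#.: next=.  (t=1,i=10, bit18=0)
  nb #...#: next=#  (t=0,i=5, bit17=1)
  nb #....: next=#  (t=1,i=17, bit16=1)
  nb .####: next=#  (t=0,i=11, bit15=1)
  nb .###.: next=.  (t=4,i=4, bit14=0)
  nb .##.#: next=.  (t=0,i=16, bit13=0)
  nb .##..: next=#  (t=0,i=3, bit12=1)
  nb .#.##: next=.  (t=0,i=1, bit11=0)
  nb .#.#.: next=.  (t=2,i=2, bit10=0)
  nb .#..#: next=#  (t=0,i=8, bit9=1)
  nb .#...: next=#  (t=2,i=4, bit8=1)
  nb ..###: next=.  (t=0,i=10, bit7=0)
  nb ..##.: next=#  (t=1,i=14, bit6=1)
  nb ..#.#: next=.  (t=2,i=12, bit5=0)
  nb ..#..: next=.  (t=0,i=7, bit4=0)
  nb ...##: next=#  (t=1,i=1, bit3=1)
  nb ...#.: next=#  (t=0,i=6, bit2=1)
  nb ....#: next=.  (t=1,i=0, bit1=0)
  nb .....: next=.  (t=2,i=6, bit0=0)
  bits 00001001110000111001001101001100 = 163812172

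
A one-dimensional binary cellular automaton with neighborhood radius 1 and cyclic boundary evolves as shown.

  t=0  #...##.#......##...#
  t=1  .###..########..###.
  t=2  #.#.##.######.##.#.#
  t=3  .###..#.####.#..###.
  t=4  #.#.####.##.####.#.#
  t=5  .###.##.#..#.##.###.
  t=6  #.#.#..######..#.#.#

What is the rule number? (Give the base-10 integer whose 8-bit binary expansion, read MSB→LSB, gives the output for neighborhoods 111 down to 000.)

183

  ###|#  b7=1 t=1,i=2
  ##.|.  b6=0 t=0,i=0
  #.#|#  b5=1 t=0,i=6
  #..|#  b4=1 t=0,i=1
  .##|.  b3=0 t=0,i=4
  .#.|#  b2=1 t=0,i=7
  ..#|#  b1=1 t=0,i=3
  ...|#  b0=1 t=0,i=2
  bits 10110111 = 183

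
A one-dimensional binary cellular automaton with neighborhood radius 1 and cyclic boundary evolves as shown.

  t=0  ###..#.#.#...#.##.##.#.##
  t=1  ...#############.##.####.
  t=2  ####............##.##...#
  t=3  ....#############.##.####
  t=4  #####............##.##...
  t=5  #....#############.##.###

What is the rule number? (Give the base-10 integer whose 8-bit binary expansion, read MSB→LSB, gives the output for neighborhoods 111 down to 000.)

63

  nb ###: next=.  (t=0,i=0, bit7=0)
  nb ##.: next=.  (t=0,i=2, bit6=0)
  nb #.#: next=#  (t=0,i=6, bit5=1)
  nb #..: next=#  (t=0,i=3, bit4=1)
  nb .##: next=#  (t=0,i=15, bit3=1)
  nb .#.: next=#  (t=0,i=5, bit2=1)
  nb ..#: next=#  (t=0,i=4, bit1=1)
  nb ...: next=#  (t=0,i=11, bit0=1)
  bits 00111111 = 63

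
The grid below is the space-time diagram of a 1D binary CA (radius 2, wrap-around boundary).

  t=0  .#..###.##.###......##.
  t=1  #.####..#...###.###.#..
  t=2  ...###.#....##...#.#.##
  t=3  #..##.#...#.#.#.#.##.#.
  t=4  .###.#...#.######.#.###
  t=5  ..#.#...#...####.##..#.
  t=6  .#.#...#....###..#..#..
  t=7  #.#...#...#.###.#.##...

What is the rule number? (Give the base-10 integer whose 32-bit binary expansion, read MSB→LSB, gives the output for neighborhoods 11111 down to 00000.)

3580675783

  #####|#  b31=1 t=4,i=13
  ####.|#  b30=1 t=1,i=4
  ###.#|.  b29=0 t=0,i=6
  ###..|#  b28=1 t=0,i=13
  ##.##|.  b27=0 t=0,i=7
  ##.#.|#  b26=1 t=1,i=19
  ##..#|.  b25=0 t=0,i=22
  ##...|#  b24=1 t=0,i=14
  #.###|.  b23=0 t=0,i=11
  #.##.|#  b22=1 t=0,i=8
  #.#.#|#  b21=1 t=2,i=19
  #.#..|.  b20=0 t=1,i=20
  #..##|#  b19=1 t=0,i=3
  #..#.|#  b18=1 t=0,i=0
  #...#|.  b17=0 t=1,i=10
  #....|.  b16=0 t=0,i=15
  .####|#  b15=1 t=1,i=3
  .###.|#  b14=1 t=0,i=5
  .##.#|.  b13=0 t=0,i=9
  .##..|.  b12=0 t=0,i=21
  .#.##|.  b11=0 t=1,i=1
  .#.#.|#  b10=1 t=2,i=18
  .#..#|#  b9=1 t=0,i=2
  .#...|.  b8=0 t=1,i=9
  ..###|#  b7=1 t=0,i=4
  ..##.|#  b6=1 t=0,i=20
  ..#.#|.  b5=0 t=1,i=0
  ..#..|.  b4=0 t=0,i=1
  ...##|.  b3=0 t=0,i=19
  ...#.|#  b2=1 t=2,i=16
  ....#|#  b1=1 t=0,i=18
  .....|#  b0=1 t=0,i=16
  bits 11010101011011001100011011000111 = 3580675783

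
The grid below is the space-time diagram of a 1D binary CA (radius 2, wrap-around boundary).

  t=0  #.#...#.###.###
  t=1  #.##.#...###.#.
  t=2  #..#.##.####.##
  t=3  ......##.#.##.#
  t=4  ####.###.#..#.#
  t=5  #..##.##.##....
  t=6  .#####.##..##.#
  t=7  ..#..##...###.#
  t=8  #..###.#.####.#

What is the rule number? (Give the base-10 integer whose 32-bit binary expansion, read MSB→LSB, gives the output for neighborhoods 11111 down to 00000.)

  [31] ##### => .  t=4,i=1
  [30] ####. => .  t=0,i=14
  [29] ###.# => #  t=0,i=0
  [28] ###.. => .  t=2,i=0
  [27] ##.## => #  t=0,i=11
  [26] ##.#. => .  t=0,i=1
  [25] ##..# => .  t=2,i=1
  [24] ##... => #  t=5,i=11
  [23] #.### => .  t=0,i=8
  [22] #.##. => .  t=1,i=2
  [21] #.#.# => #  t=1,i=0
  [20] #.#.. => #  t=0,i=2
  [19] #..## => #  t=5,i=2
  [18] #..#. => .  t=2,i=2
  [17] #...# => .  t=0,i=4
  [16] #.... => #  t=3,i=1
  [15] .#### => #  t=0,i=13
  [14] .###. => #  t=0,i=9
  [13] .##.# => #  t=1,i=3
  [12] .##.. => .  t=5,i=10
  [11] .#.## => .  t=0,i=7
  [10] .#.#. => #  t=1,i=14
  [9] .#..# => #  t=4,i=10
  [8] .#... => #  t=0,i=3
  [7] ..### => #  t=1,i=9
  [6] ..##. => #  t=3,i=6
  [5] ..#.# => .  t=0,i=6
  [4] ..#.. => .  t=5,i=0
  [3] ...## => #  t=1,i=8
  [2] ...#. => #  t=0,i=5
  [1] ....# => .  t=3,i=4
  [0] ..... => #  t=3,i=2
  bits 00101001001110011110011111001101 = 691660749

691660749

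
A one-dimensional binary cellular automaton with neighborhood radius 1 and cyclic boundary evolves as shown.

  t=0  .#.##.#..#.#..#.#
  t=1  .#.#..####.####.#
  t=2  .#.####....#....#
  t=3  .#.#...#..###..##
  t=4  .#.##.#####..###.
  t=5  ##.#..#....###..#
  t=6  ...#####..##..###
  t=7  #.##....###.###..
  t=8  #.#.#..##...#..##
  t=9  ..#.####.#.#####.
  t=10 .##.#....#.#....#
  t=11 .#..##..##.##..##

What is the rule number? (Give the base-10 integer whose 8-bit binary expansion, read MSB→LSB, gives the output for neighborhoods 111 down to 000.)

30

  ###|.  b7=0 t=1,i=7
  ##.|.  b6=0 t=0,i=4
  #.#|.  b5=0 t=0,i=0
  #..|#  b4=1 t=0,i=7
  .##|#  b3=1 t=0,i=3
  .#.|#  b2=1 t=0,i=1
  ..#|#  b1=1 t=0,i=8
  ...|.  b0=0 t=2,i=8
  bits 00011110 = 30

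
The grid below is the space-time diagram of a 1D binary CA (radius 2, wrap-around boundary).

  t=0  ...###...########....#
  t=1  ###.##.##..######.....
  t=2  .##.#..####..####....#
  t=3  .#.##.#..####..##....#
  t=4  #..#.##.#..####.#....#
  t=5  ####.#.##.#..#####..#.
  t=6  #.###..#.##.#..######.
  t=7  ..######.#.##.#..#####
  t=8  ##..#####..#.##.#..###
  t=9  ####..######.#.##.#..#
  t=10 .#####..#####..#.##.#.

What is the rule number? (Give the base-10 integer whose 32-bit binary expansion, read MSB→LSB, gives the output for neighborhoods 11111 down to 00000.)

4141765928

  [31] ##### => #  t=0,i=11
  [30] ####. => #  t=0,i=15
  [29] ###.# => #  t=1,i=2
  [28] ###.. => #  t=0,i=5
  [27] ##.## => .  t=1,i=3
  [26] ##.#. => #  t=2,i=3
  [25] ##..# => #  t=1,i=9
  [24] ##... => .  t=0,i=6
  [23] #.### => #  t=5,i=0
  [22] #.##. => #  t=1,i=4
  [21] #.#.# => .  t=3,i=1
  [20] #.#.. => #  t=2,i=4
  [19] #..## => #  t=1,i=10
  [18] #..#. => #  t=4,i=2
  [17] #...# => #  t=0,i=1
  [16] #.... => .  t=0,i=18
  [15] .#### => .  t=0,i=10
  [14] .###. => #  t=0,i=4
  [13] .##.# => .  t=1,i=5
  [12] .##.. => #  t=1,i=8
  [11] .#.## => .  t=2,i=0
  [10] .#.#. => #  t=3,i=0
  [9] .#..# => .  t=2,i=5
  [8] .#... => #  t=0,i=0
  [7] ..### => .  t=0,i=3
  [6] ..##. => .  t=3,i=15
  [5] ..#.# => #  t=2,i=21
  [4] ..#.. => .  t=0,i=21
  [3] ...## => #  t=0,i=2
  [2] ...#. => .  t=0,i=20
  [1] ....# => .  t=0,i=19
  [0] ..... => .  t=1,i=19
  bits 11110110110111100101010100101000 = 4141765928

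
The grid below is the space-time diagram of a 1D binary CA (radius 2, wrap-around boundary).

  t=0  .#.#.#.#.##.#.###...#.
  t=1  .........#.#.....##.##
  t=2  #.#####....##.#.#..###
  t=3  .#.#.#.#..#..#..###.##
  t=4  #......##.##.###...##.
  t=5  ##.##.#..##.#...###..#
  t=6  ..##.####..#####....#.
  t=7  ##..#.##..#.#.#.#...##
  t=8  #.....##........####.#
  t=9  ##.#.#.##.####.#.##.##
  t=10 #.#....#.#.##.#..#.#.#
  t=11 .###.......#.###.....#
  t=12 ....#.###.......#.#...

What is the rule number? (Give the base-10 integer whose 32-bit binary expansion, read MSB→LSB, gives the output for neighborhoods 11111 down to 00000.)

1297781529

  nb #####: next=.  (t=2,i=4, bit31=0)
  nb ####.: next=#  (t=2,i=5, bit30=1)
  nb ###.#: next=.  (t=2,i=0, bit29=0)
  nb ###..: next=.  (t=0,i=16, bit28=0)
  nb ##.##: next=#  (t=1,i=19, bit27=1)
  nb ##.#.: next=#  (t=0,i=11, bit26=1)
  nb ##..#: next=.  (t=5,i=19, bit25=0)
  nb ##...: next=#  (t=0,i=17, bit24=1)
  nb #.###: next=.  (t=0,i=14, bit23=0)
  nb #.##.: next=#  (t=0,i=9, bit22=1)
  nb #.#.#: next=.  (t=0,i=3, bit21=0)
  nb #.#..: next=#  (t=1,i=11, bit20=1)
  nb #..##: next=#  (t=2,i=18, bit19=1)
  nb #..#.: next=.  (t=0,i=0, bit18=0)
  nb #...#: next=#  (t=0,i=18, bit17=1)
  nb #....: next=.  (t=1,i=1, bit16=0)
  nb .####: next=#  (t=2,i=3, bit15=1)
  nb .###.: next=.  (t=0,i=15, bit14=0)
  nb .##.#: next=.  (t=0,i=10, bit13=0)
  nb .##..: next=#  (t=1,i=21, bit12=1)
  nb .#.##: next=.  (t=0,i=8, bit11=0)
  nb .#.#.: next=.  (t=0,i=2, bit10=0)
  nb .#..#: next=#  (t=0,i=21, bit9=1)
  nb .#...: next=#  (t=1,i=12, bit8=1)
  nb ..###: next=.  (t=2,i=19, bit7=0)
  nb ..##.: next=.  (t=1,i=17, bit6=0)
  nb ..#.#: next=.  (t=0,i=1, bit5=0)
  nb ..#..: next=#  (t=0,i=20, bit4=1)
  nb ...##: next=#  (t=1,i=16, bit3=1)
  nb ...#.: next=.  (t=0,i=19, bit2=0)
  nb ....#: next=.  (t=1,i=7, bit1=0)
  nb .....: next=#  (t=1,i=2, bit0=1)
  bits 01001101010110101001001100011001 = 1297781529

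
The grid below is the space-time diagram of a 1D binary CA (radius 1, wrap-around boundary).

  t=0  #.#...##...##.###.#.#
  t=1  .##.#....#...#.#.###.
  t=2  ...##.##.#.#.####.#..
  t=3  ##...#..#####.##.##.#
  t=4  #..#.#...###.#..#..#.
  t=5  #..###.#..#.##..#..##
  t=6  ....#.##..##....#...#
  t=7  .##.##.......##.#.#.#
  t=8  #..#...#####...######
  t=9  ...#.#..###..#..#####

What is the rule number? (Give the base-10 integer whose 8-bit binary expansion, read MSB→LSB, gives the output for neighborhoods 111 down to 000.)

  ###|#  b7=1 t=0,i=15
  ##.|.  b6=0 t=0,i=0
  #.#|#  b5=1 t=0,i=1
  #..|.  b4=0 t=0,i=3
  .##|.  b3=0 t=0,i=6
  .#.|#  b2=1 t=0,i=2
  ..#|.  b1=0 t=0,i=5
  ...|#  b0=1 t=0,i=4
  bits 10100101 = 165

165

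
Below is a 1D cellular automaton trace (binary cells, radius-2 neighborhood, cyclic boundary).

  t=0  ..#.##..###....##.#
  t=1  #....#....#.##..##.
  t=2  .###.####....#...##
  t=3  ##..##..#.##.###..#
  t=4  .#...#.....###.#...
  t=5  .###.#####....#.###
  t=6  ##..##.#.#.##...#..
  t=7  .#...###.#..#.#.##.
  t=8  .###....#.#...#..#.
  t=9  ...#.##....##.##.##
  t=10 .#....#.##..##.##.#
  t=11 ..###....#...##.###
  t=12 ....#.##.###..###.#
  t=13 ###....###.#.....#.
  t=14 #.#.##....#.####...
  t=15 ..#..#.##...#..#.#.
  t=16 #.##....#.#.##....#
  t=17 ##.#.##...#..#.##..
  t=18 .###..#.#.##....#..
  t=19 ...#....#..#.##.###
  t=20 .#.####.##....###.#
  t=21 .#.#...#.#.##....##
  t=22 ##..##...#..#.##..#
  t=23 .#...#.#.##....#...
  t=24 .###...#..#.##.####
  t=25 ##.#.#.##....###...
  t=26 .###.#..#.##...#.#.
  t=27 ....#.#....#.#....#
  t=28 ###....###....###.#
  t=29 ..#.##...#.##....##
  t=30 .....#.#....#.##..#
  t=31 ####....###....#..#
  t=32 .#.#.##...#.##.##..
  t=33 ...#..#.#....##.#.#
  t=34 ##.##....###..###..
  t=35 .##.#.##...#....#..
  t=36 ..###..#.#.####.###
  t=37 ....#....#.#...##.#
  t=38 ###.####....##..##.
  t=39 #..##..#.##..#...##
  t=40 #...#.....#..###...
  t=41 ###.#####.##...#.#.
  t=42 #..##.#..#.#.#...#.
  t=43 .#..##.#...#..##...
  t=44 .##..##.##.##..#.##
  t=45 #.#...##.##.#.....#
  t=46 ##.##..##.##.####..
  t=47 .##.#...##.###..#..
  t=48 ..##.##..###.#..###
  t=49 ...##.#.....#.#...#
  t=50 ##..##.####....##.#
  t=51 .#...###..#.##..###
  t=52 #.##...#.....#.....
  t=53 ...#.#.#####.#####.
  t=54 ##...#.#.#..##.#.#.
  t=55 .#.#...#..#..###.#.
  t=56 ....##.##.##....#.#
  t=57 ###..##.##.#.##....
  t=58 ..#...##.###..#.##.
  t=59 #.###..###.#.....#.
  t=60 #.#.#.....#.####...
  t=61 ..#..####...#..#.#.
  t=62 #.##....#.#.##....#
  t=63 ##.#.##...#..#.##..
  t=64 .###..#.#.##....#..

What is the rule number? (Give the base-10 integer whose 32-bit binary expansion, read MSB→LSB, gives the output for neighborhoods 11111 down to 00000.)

2627941139

  ##### -> #   bit 31 = 1  t=5,i=7
  ####. -> .   bit 30 = 0  t=2,i=7
  ###.# -> .   bit 29 = 0  t=2,i=3
  ###.. -> #   bit 28 = 1  t=0,i=10
  ##.## -> #   bit 27 = 1  t=2,i=0
  ##.#. -> #   bit 26 = 1  t=0,i=17
  ##..# -> .   bit 25 = 0  t=0,i=6
  ##... -> .   bit 24 = 0  t=0,i=11
  #.### -> #   bit 23 = 1  t=2,i=1
  #.##. -> .   bit 22 = 0  t=0,i=4
  #.#.# -> #   bit 21 = 1  t=6,i=7
  #.#.. -> .   bit 20 = 0  t=0,i=18
  #..## -> .   bit 19 = 0  t=0,i=7
  #..#. -> .   bit 18 = 0  t=0,i=1
  #...# -> #   bit 17 = 1  t=2,i=15
  #.... -> #   bit 16 = 1  t=0,i=12
  .#### -> .   bit 15 = 0  t=2,i=6
  .###. -> .   bit 14 = 0  t=0,i=9
  .##.# -> #   bit 13 = 1  t=0,i=16
  .##.. -> #   bit 12 = 1  t=0,i=5
  .#.## -> .   bit 11 = 0  t=0,i=3
  .#.#. -> .   bit 10 = 0  t=6,i=8
  .#..# -> #   bit 9 = 1  t=0,i=0
  .#... -> #   bit 8 = 1  t=1,i=1
  ..### -> .   bit 7 = 0  t=0,i=8
  ..##. -> .   bit 6 = 0  t=0,i=15
  ..#.# -> .   bit 5 = 0  t=0,i=2
  ..#.. -> #   bit 4 = 1  t=1,i=5
  ...## -> .   bit 3 = 0  t=0,i=14
  ...#. -> .   bit 2 = 0  t=1,i=4
  ....# -> #   bit 1 = 1  t=0,i=13
  ..... -> #   bit 0 = 1  t=4,i=8
  bits 10011100101000110011001100010011 = 2627941139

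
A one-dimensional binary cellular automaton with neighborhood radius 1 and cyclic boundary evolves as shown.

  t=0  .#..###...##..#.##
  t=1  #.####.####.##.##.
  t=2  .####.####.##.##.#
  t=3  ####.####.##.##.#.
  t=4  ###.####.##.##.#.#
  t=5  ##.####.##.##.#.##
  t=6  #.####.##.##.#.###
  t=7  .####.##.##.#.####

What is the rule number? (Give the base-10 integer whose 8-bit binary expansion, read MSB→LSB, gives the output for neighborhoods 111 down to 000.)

  ###|#  b7=1 t=0,i=5
  ##.|.  b6=0 t=0,i=6
  #.#|#  b5=1 t=0,i=0
  #..|#  b4=1 t=0,i=2
  .##|#  b3=1 t=0,i=4
  .#.|.  b2=0 t=0,i=1
  ..#|#  b1=1 t=0,i=3
  ...|#  b0=1 t=0,i=8
  bits 10111011 = 187

187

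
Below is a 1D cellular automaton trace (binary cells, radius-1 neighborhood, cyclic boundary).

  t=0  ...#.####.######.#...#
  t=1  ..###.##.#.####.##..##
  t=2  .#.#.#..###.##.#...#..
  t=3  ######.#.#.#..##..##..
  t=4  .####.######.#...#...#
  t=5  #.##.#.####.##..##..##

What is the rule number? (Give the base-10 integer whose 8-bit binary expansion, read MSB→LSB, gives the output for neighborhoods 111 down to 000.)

  ### -> #   bit 7 = 1  t=0,i=6
  ##. -> .   bit 6 = 0  t=0,i=8
  #.# -> #   bit 5 = 1  t=0,i=4
  #.. -> .   bit 4 = 0  t=0,i=0
  .## -> .   bit 3 = 0  t=0,i=5
  .#. -> #   bit 2 = 1  t=0,i=3
  ..# -> #   bit 1 = 1  t=0,i=2
  ... -> .   bit 0 = 0  t=0,i=1
  bits 10100110 = 166

166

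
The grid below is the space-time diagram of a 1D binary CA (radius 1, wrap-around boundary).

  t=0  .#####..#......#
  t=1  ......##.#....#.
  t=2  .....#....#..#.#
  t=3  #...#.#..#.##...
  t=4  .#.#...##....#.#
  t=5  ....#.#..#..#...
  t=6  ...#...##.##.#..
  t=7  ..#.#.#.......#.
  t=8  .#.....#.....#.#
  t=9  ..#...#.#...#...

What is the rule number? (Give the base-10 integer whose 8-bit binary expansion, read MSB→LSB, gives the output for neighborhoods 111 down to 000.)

  [7] ### => .  t=0,i=2
  [6] ##. => .  t=0,i=5
  [5] #.# => .  t=0,i=0
  [4] #.. => #  t=0,i=6
  [3] .## => .  t=0,i=1
  [2] .#. => .  t=0,i=8
  [1] ..# => #  t=0,i=7
  [0] ... => .  t=0,i=10
  bits 00010010 = 18

18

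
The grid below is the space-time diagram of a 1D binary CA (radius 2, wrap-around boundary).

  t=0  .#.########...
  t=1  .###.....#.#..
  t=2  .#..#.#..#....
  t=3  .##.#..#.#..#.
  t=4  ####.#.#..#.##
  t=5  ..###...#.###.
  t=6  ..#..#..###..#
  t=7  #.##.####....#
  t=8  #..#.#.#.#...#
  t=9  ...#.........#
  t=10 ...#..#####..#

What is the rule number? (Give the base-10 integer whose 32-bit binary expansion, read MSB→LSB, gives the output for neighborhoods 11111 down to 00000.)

  #####|.  b31=0 t=0,i=5
  ####.|#  b30=1 t=0,i=9
  ###.#|#  b29=1 t=4,i=3
  ###..|.  b28=0 t=0,i=10
  ##.##|.  b27=0 t=7,i=1
  ##.#.|#  b26=1 t=3,i=3
  ##..#|.  b25=0 t=6,i=11
  ##...|#  b24=1 t=0,i=11
  #.###|#  b23=1 t=0,i=3
  #.##.|.  b22=0 t=7,i=2
  #.#.#|.  b21=0 t=4,i=5
  #.#..|.  b20=0 t=1,i=11
  #..##|#  b19=1 t=3,i=0
  #..#.|.  b18=0 t=2,i=3
  #...#|.  b17=0 t=1,i=13
  #....|.  b16=0 t=0,i=12
  .####|.  b15=0 t=0,i=4
  .###.|.  b14=0 t=1,i=2
  .##.#|#  b13=1 t=3,i=2
  .##..|.  b12=0 t=8,i=0
  .#.##|#  b11=1 t=0,i=2
  .#.#.|.  b10=0 t=1,i=10
  .#..#|#  b9=1 t=2,i=2
  .#...|.  b8=0 t=1,i=12
  ..###|#  b7=1 t=1,i=1
  ..##.|#  b6=1 t=3,i=1
  ..#.#|#  b5=1 t=0,i=1
  ..#..|#  b4=1 t=2,i=1
  ...##|.  b3=0 t=1,i=0
  ...#.|.  b2=0 t=0,i=0
  ....#|.  b1=0 t=0,i=13
  .....|#  b0=1 t=1,i=6
  bits 01100101100010000010101011110001 = 1703422705

1703422705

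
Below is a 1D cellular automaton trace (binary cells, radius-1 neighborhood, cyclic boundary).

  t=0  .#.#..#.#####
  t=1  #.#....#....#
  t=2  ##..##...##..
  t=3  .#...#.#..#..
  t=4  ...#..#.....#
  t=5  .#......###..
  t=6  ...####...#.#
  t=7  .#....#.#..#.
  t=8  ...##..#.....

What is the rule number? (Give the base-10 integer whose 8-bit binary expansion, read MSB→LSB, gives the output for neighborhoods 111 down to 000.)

97

  nb ###: next=.  (t=0,i=9, bit7=0)
  nb ##.: next=#  (t=0,i=12, bit6=1)
  nb #.#: next=#  (t=0,i=0, bit5=1)
  nb #..: next=.  (t=0,i=4, bit4=0)
  nb .##: next=.  (t=0,i=8, bit3=0)
  nb .#.: next=.  (t=0,i=1, bit2=0)
  nb ..#: next=.  (t=0,i=5, bit1=0)
  nb ...: next=#  (t=1,i=4, bit0=1)
  bits 01100001 = 97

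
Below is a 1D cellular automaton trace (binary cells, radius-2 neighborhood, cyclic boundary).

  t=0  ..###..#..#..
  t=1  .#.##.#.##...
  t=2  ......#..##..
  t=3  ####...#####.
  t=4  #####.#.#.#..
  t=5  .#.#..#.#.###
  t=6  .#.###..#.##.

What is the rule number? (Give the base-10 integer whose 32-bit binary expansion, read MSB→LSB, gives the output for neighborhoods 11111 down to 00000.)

1371329097

  nb #####: next=.  (t=3,i=9, bit31=0)
  nb ####.: next=#  (t=3,i=2, bit30=1)
  nb ###.#: next=.  (t=3,i=11, bit29=0)
  nb ###..: next=#  (t=0,i=4, bit28=1)
  nb ##.##: next=.  (t=3,i=12, bit27=0)
  nb ##.#.: next=.  (t=1,i=5, bit26=0)
  nb ##..#: next=.  (t=0,i=5, bit25=0)
  nb ##...: next=#  (t=1,i=10, bit24=1)
  nb #.###: next=#  (t=3,i=0, bit23=1)
  nb #.##.: next=.  (t=1,i=3, bit22=0)
  nb #.#.#: next=#  (t=1,i=6, bit21=1)
  nb #.#..: next=#  (t=4,i=10, bit20=1)
  nb #..##: next=#  (t=2,i=8, bit19=1)
  nb #..#.: next=#  (t=0,i=6, bit18=1)
  nb #...#: next=.  (t=3,i=5, bit17=0)
  nb #....: next=.  (t=0,i=12, bit16=0)
  nb .####: next=#  (t=3,i=1, bit15=1)
  nb .###.: next=#  (t=0,i=3, bit14=1)
  nb .##.#: next=.  (t=1,i=4, bit13=0)
  nb .##..: next=#  (t=1,i=9, bit12=1)
  nb .#.##: next=.  (t=1,i=2, bit11=0)
  nb .#.#.: next=.  (t=4,i=7, bit10=0)
  nb .#..#: next=#  (t=0,i=8, bit9=1)
  nb .#...: next=.  (t=0,i=11, bit8=0)
  nb ..###: next=.  (t=0,i=2, bit7=0)
  nb ..##.: next=#  (t=2,i=9, bit6=1)
  nb ..#.#: next=.  (t=1,i=1, bit5=0)
  nb ..#..: next=.  (t=0,i=7, bit4=0)
  nb ...##: next=#  (t=0,i=1, bit3=1)
  nb ...#.: next=.  (t=1,i=0, bit2=0)
  nb ....#: next=.  (t=0,i=0, bit1=0)
  nb .....: next=#  (t=2,i=0, bit0=1)
  bits 01010001101111001101001001001001 = 1371329097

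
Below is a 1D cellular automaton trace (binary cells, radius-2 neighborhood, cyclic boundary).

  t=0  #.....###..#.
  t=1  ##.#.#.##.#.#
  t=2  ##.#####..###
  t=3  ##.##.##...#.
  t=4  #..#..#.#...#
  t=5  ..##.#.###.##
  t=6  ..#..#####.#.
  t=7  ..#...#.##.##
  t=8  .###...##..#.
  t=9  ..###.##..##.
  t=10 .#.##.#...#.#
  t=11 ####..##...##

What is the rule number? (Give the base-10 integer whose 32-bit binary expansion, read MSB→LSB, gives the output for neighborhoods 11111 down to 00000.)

  [31] ##### => .  t=2,i=5
  [30] ####. => #  t=2,i=0
  [29] ###.# => #  t=1,i=1
  [28] ###.. => #  t=0,i=8
  [27] ##.## => .  t=2,i=2
  [26] ##.#. => .  t=1,i=2
  [25] ##..# => .  t=0,i=9
  [24] ##... => #  t=3,i=8
  [23] #.### => #  t=1,i=12
  [22] #.##. => #  t=1,i=7
  [21] #.#.# => #  t=1,i=3
  [20] #.#.. => #  t=0,i=0
  [19] #..## => .  t=2,i=9
  [18] #..#. => #  t=0,i=10
  [17] #...# => .  t=3,i=9
  [16] #.... => .  t=0,i=2
  [15] .#### => #  t=2,i=4
  [14] .###. => #  t=0,i=7
  [13] .##.# => .  t=1,i=8
  [12] .##.. => .  t=3,i=7
  [11] .#.## => #  t=1,i=6
  [10] .#.#. => #  t=0,i=12
  [9] .#..# => .  t=4,i=4
  [8] .#... => #  t=0,i=1
  [7] ..### => .  t=0,i=6
  [6] ..##. => #  t=4,i=12
  [5] ..#.# => .  t=0,i=11
  [4] ..#.. => #  t=4,i=3
  [3] ...## => #  t=0,i=5
  [2] ...#. => .  t=3,i=10
  [1] ....# => .  t=0,i=4
  [0] ..... => #  t=0,i=3
  bits 01110001111101001100110101011001 = 1911868761

1911868761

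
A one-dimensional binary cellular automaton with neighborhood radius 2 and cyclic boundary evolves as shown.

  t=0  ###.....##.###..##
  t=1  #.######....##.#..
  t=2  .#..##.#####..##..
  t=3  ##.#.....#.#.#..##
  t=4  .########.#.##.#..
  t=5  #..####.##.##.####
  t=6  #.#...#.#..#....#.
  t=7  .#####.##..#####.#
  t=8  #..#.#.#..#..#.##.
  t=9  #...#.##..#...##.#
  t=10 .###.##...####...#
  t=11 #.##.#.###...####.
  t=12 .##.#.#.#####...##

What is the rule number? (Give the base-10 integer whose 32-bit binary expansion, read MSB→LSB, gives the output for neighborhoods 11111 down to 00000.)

3042659615

  [31] ##### => #  t=0,i=0
  [30] ####. => .  t=0,i=1
  [29] ###.# => #  t=3,i=1
  [28] ###.. => #  t=0,i=2
  [27] ##.## => .  t=0,i=10
  [26] ##.#. => #  t=1,i=14
  [25] ##..# => .  t=0,i=14
  [24] ##... => #  t=0,i=3
  [23] #.### => .  t=0,i=11
  [22] #.##. => #  t=4,i=12
  [21] #.#.# => .  t=3,i=11
  [20] #.#.. => #  t=1,i=15
  [19] #..## => #  t=0,i=15
  [18] #..#. => .  t=1,i=17
  [17] #...# => #  t=2,i=17
  [16] #.... => #  t=0,i=4
  [15] .#### => .  t=0,i=17
  [14] .###. => #  t=0,i=12
  [13] .##.# => .  t=0,i=9
  [12] .##.. => .  t=2,i=15
  [11] .#.## => #  t=1,i=1
  [10] .#.#. => #  t=3,i=10
  [9] .#..# => .  t=1,i=16
  [8] .#... => #  t=3,i=4
  [7] ..### => .  t=0,i=16
  [6] ..##. => .  t=0,i=8
  [5] ..#.# => .  t=1,i=0
  [4] ..#.. => #  t=2,i=1
  [3] ...## => #  t=0,i=7
  [2] ...#. => #  t=2,i=0
  [1] ....# => #  t=0,i=6
  [0] ..... => #  t=0,i=5
  bits 10110101010110110100110100011111 = 3042659615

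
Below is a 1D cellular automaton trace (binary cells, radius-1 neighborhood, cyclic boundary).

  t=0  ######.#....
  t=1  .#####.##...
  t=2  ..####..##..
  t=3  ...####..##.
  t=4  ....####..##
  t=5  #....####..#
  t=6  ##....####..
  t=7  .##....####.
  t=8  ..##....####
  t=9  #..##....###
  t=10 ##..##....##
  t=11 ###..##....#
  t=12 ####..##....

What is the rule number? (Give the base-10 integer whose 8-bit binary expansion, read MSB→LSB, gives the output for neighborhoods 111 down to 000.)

212

  [7] ### => #  t=0,i=1
  [6] ##. => #  t=0,i=5
  [5] #.# => .  t=0,i=6
  [4] #.. => #  t=0,i=8
  [3] .## => .  t=0,i=0
  [2] .#. => #  t=0,i=7
  [1] ..# => .  t=0,i=11
  [0] ... => .  t=0,i=9
  bits 11010100 = 212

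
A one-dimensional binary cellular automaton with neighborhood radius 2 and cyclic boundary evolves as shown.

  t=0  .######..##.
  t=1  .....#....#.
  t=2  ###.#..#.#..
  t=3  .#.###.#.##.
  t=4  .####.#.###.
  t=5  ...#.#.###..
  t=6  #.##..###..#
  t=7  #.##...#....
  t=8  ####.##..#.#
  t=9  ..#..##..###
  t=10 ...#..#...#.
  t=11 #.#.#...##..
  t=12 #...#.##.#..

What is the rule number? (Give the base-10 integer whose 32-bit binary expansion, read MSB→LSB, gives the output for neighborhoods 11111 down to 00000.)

1154710061

  ##### -> .   bit 31 = 0  t=0,i=3
  ####. -> #   bit 30 = 1  t=0,i=5
  ###.# -> .   bit 29 = 0  t=2,i=2
  ###.. -> .   bit 28 = 0  t=0,i=6
  ##.## -> .   bit 27 = 0  t=6,i=1
  ##.#. -> #   bit 26 = 1  t=2,i=3
  ##..# -> .   bit 25 = 0  t=0,i=7
  ##... -> .   bit 24 = 0  t=5,i=10
  #.### -> #   bit 23 = 1  t=3,i=3
  #.##. -> #   bit 22 = 1  t=3,i=9
  #.#.# -> .   bit 21 = 0  t=3,i=7
  #.#.. -> #   bit 20 = 1  t=2,i=4
  #..## -> .   bit 19 = 0  t=0,i=0
  #..#. -> .   bit 18 = 0  t=2,i=6
  #...# -> #   bit 17 = 1  t=7,i=5
  #.... -> #   bit 16 = 1  t=1,i=0
  .#### -> .   bit 15 = 0  t=0,i=2
  .###. -> #   bit 14 = 1  t=2,i=1
  .##.# -> #   bit 13 = 1  t=6,i=0
  .##.. -> #   bit 12 = 1  t=0,i=10
  .#.## -> #   bit 11 = 1  t=3,i=2
  .#.#. -> .   bit 10 = 0  t=2,i=8
  .#..# -> #   bit 9 = 1  t=2,i=5
  .#... -> .   bit 8 = 0  t=1,i=6
  ..### -> .   bit 7 = 0  t=0,i=1
  ..##. -> .   bit 6 = 0  t=0,i=9
  ..#.# -> #   bit 5 = 1  t=2,i=7
  ..#.. -> .   bit 4 = 0  t=1,i=5
  ...## -> #   bit 3 = 1  t=11,i=7
  ...#. -> #   bit 2 = 1  t=1,i=4
  ....# -> .   bit 1 = 0  t=1,i=3
  ..... -> #   bit 0 = 1  t=1,i=1
  bits 01000100110100110111101000101101 = 1154710061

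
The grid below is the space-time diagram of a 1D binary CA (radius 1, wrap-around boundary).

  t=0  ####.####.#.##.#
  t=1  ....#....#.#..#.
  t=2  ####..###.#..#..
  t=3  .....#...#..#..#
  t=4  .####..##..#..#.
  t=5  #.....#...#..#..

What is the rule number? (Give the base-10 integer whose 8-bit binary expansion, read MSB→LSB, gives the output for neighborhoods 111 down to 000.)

35

  ### -> .   bit 7 = 0  t=0,i=0
  ##. -> .   bit 6 = 0  t=0,i=3
  #.# -> #   bit 5 = 1  t=0,i=4
  #.. -> .   bit 4 = 0  t=1,i=5
  .## -> .   bit 3 = 0  t=0,i=5
  .#. -> .   bit 2 = 0  t=0,i=10
  ..# -> #   bit 1 = 1  t=1,i=3
  ... -> #   bit 0 = 1  t=1,i=0
  bits 00100011 = 35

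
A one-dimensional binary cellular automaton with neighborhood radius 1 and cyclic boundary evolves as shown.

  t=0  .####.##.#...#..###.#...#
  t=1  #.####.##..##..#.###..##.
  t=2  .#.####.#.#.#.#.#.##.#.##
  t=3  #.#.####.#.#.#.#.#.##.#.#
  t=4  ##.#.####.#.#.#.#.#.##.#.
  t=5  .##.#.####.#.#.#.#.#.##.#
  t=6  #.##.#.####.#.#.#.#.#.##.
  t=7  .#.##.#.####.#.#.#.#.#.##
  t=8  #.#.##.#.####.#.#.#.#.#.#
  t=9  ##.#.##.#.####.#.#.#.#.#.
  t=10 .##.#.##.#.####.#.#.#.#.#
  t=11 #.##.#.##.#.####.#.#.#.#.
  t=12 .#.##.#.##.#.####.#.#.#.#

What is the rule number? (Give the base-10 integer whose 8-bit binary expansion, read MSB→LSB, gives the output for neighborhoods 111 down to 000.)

  [7] ### => #  t=0,i=2
  [6] ##. => #  t=0,i=4
  [5] #.# => #  t=0,i=0
  [4] #.. => .  t=0,i=10
  [3] .## => .  t=0,i=1
  [2] .#. => .  t=0,i=9
  [1] ..# => #  t=0,i=12
  [0] ... => #  t=0,i=11
  bits 11100011 = 227

227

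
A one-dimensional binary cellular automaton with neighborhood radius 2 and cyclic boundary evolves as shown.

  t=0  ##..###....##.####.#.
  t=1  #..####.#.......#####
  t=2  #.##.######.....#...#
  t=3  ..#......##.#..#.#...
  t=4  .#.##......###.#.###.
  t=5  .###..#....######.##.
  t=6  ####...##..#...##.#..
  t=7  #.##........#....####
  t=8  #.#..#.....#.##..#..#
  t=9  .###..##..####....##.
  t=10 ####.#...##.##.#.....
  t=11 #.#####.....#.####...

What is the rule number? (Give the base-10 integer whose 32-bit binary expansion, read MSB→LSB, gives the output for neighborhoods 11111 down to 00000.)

1954106276

  nb #####: next=.  (t=1,i=18, bit31=0)
  nb ####.: next=#  (t=0,i=16, bit30=1)
  nb ###.#: next=#  (t=0,i=17, bit29=1)
  nb ###..: next=#  (t=0,i=6, bit28=1)
  nb ##.##: next=.  (t=0,i=13, bit27=0)
  nb ##.#.: next=#  (t=0,i=18, bit26=1)
  nb ##..#: next=.  (t=0,i=2, bit25=0)
  nb ##...: next=.  (t=0,i=7, bit24=0)
  nb #.###: next=.  (t=0,i=14, bit23=0)
  nb #.##.: next=#  (t=0,i=0, bit22=1)
  nb #.#.#: next=#  (t=0,i=19, bit21=1)
  nb #.#..: next=#  (t=1,i=8, bit20=1)
  nb #..##: next=#  (t=0,i=3, bit19=1)
  nb #..#.: next=.  (t=3,i=14, bit18=0)
  nb #...#: next=.  (t=2,i=18, bit17=0)
  nb #....: next=#  (t=0,i=8, bit16=1)
  nb .####: next=.  (t=0,i=15, bit15=0)
  nb .###.: next=#  (t=0,i=5, bit14=1)
  nb .##.#: next=.  (t=0,i=12, bit13=0)
  nb .##..: next=.  (t=0,i=1, bit12=0)
  nb .#.##: next=#  (t=0,i=20, bit11=1)
  nb .#.#.: next=.  (t=3,i=16, bit10=0)
  nb .#..#: next=#  (t=3,i=13, bit9=1)
  nb .#...: next=#  (t=1,i=9, bit8=1)
  nb ..###: next=#  (t=0,i=4, bit7=1)
  nb ..##.: next=.  (t=0,i=11, bit6=0)
  nb ..#.#: next=#  (t=3,i=15, bit5=1)
  nb ..#..: next=.  (t=2,i=16, bit4=0)
  nb ...##: next=.  (t=0,i=10, bit3=0)
  nb ...#.: next=#  (t=2,i=15, bit2=1)
  nb ....#: next=.  (t=0,i=9, bit1=0)
  nb .....: next=.  (t=1,i=11, bit0=0)
  bits 01110100011110010100101110100100 = 1954106276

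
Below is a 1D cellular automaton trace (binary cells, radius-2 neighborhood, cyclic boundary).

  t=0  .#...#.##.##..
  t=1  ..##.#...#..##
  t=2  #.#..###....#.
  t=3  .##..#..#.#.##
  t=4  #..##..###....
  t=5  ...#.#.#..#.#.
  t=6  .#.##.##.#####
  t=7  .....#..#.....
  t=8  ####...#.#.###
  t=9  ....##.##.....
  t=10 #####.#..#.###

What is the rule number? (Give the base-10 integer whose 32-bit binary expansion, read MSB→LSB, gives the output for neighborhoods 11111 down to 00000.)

  #####|.  b31=0 t=6,i=11
  ####.|.  b30=0 t=6,i=12
  ###.#|.  b29=0 t=6,i=13
  ###..|.  b28=0 t=2,i=7
  ##.##|#  b27=1 t=0,i=9
  ##.#.|.  b26=0 t=1,i=4
  ##..#|#  b25=1 t=1,i=0
  ##...|#  b24=1 t=0,i=12
  #.###|.  b23=0 t=6,i=9
  #.##.|.  b22=0 t=0,i=7
  #.#.#|.  b21=0 t=2,i=0
  #.#..|#  b20=1 t=1,i=5
  #..##|.  b19=0 t=1,i=1
  #..#.|#  b18=1 t=3,i=4
  #...#|#  b17=1 t=0,i=3
  #....|.  b16=0 t=2,i=9
  .####|.  b15=0 t=6,i=10
  .###.|.  b14=0 t=2,i=6
  .##.#|.  b13=0 t=0,i=8
  .##..|.  b12=0 t=0,i=11
  .#.##|.  b11=0 t=0,i=6
  .#.#.|#  b10=1 t=2,i=1
  .#..#|.  b9=0 t=1,i=10
  .#...|#  b8=1 t=0,i=2
  ..###|#  b7=1 t=2,i=5
  ..##.|#  b6=1 t=1,i=2
  ..#.#|#  b5=1 t=0,i=5
  ..#..|.  b4=0 t=0,i=1
  ...##|#  b3=1 t=9,i=3
  ...#.|.  b2=0 t=0,i=0
  ....#|#  b1=1 t=2,i=10
  .....|#  b0=1 t=7,i=0
  bits 00001011000101100000010111101011 = 185992683

185992683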